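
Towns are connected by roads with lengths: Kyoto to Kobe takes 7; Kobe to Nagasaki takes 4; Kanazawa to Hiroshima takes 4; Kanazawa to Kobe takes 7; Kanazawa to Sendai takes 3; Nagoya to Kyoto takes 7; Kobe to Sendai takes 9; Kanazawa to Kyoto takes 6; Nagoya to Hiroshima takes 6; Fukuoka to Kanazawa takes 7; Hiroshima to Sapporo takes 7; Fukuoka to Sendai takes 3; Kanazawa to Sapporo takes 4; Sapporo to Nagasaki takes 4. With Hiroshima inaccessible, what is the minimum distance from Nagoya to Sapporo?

17

Some routes from Nagoya to Sapporo avoiding Hiroshima:
Nagoya - Kyoto - Kobe - Nagasaki - Sapporo: 7 + 7 + 4 + 4 = 22
Nagoya - Kyoto - Kanazawa - Kobe - Nagasaki - Sapporo: 7 + 6 + 7 + 4 + 4 = 28
Nagoya - Kyoto - Kobe - Sendai - Kanazawa - Sapporo: 7 + 7 + 9 + 3 + 4 = 30
Nagoya - Kyoto - Kobe - Kanazawa - Sapporo: 7 + 7 + 7 + 4 = 25
Nagoya - Kyoto - Kanazawa - Sapporo: 7 + 6 + 4 = 17
Shortest: 17.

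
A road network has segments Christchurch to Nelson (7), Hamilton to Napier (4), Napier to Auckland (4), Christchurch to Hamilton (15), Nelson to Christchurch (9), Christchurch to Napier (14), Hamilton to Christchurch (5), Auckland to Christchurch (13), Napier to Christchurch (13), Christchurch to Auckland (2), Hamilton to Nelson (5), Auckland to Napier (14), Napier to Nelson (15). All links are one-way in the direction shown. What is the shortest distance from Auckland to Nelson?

20

Checking several routes:
Auckland→Napier→Christchurch→Nelson: 14 + 13 + 7 = 34
Auckland→Christchurch→Napier→Nelson: 13 + 14 + 15 = 42
Auckland→Christchurch→Nelson: 13 + 7 = 20
Auckland→Christchurch→Hamilton→Napier→Nelson: 13 + 15 + 4 + 15 = 47
Auckland→Christchurch→Hamilton→Nelson: 13 + 15 + 5 = 33
Auckland→Napier→Nelson: 14 + 15 = 29
The minimum is 20 km.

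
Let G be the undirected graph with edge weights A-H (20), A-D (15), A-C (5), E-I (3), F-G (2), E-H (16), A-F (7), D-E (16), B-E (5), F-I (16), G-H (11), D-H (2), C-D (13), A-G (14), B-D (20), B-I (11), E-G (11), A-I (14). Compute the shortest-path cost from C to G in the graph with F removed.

19

A few of the C→G routes:
C -> D -> H -> G: 13 + 2 + 11 = 26
C -> A -> G: 5 + 14 = 19
C -> A -> I -> E -> G: 5 + 14 + 3 + 11 = 33
Shortest: 19.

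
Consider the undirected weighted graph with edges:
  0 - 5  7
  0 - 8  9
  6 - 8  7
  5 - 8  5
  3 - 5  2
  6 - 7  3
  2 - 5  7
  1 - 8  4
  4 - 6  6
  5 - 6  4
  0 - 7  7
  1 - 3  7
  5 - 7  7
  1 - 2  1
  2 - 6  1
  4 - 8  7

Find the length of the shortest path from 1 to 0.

A few of the 1→0 routes:
1 - 8 - 0: 4 + 9 = 13
1 - 2 - 5 - 0: 1 + 7 + 7 = 15
1 - 2 - 6 - 7 - 0: 1 + 1 + 3 + 7 = 12
1 - 2 - 6 - 5 - 0: 1 + 1 + 4 + 7 = 13
Best route has total 12.

12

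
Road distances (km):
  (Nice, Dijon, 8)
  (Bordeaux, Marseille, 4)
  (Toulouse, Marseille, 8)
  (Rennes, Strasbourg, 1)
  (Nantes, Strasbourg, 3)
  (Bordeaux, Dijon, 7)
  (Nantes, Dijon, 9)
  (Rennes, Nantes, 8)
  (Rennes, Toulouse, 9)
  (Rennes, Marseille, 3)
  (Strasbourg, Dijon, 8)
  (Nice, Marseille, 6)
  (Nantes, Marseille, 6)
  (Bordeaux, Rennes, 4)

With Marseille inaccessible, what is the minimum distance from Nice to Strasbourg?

A few of the Nice→Strasbourg routes:
Nice -> Dijon -> Bordeaux -> Rennes -> Strasbourg: 8 + 7 + 4 + 1 = 20
Nice -> Dijon -> Nantes -> Strasbourg: 8 + 9 + 3 = 20
Nice -> Dijon -> Strasbourg: 8 + 8 = 16
The minimum is 16 km.

16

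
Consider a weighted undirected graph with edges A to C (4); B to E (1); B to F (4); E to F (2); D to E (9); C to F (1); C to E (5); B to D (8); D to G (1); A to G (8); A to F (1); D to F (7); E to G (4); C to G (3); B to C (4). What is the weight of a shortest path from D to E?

5

Comparing a few candidate routes:
D -> G -> C -> E: 1 + 3 + 5 = 9
D -> B -> E: 8 + 1 = 9
D -> G -> C -> F -> E: 1 + 3 + 1 + 2 = 7
D -> G -> E: 1 + 4 = 5
D -> G -> C -> B -> E: 1 + 3 + 4 + 1 = 9
Shortest: 5.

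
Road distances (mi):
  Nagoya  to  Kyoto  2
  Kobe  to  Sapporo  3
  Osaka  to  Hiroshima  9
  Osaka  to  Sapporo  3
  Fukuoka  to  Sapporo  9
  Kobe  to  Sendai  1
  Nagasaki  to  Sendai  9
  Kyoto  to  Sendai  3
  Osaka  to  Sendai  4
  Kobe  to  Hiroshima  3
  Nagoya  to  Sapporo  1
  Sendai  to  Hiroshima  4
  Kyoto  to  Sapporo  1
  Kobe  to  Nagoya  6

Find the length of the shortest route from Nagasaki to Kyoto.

Some routes from Nagasaki to Kyoto:
Nagasaki → Sendai → Kobe → Sapporo → Nagoya → Kyoto: 9 + 1 + 3 + 1 + 2 = 16
Nagasaki → Sendai → Kobe → Sapporo → Kyoto: 9 + 1 + 3 + 1 = 14
Nagasaki → Sendai → Kyoto: 9 + 3 = 12
Best route has total 12 mi.

12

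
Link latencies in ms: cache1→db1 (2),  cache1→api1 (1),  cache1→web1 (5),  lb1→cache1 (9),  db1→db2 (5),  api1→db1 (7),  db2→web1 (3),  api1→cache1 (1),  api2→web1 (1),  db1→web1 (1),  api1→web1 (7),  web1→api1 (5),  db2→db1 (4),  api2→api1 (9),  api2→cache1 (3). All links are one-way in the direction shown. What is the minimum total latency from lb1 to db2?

16

Paths from lb1 to db2:
lb1 -> cache1 -> web1 -> api1 -> db1 -> db2: 9 + 5 + 5 + 7 + 5 = 31
lb1 -> cache1 -> db1 -> db2: 9 + 2 + 5 = 16
lb1 -> cache1 -> api1 -> db1 -> db2: 9 + 1 + 7 + 5 = 22
Shortest: 16 ms.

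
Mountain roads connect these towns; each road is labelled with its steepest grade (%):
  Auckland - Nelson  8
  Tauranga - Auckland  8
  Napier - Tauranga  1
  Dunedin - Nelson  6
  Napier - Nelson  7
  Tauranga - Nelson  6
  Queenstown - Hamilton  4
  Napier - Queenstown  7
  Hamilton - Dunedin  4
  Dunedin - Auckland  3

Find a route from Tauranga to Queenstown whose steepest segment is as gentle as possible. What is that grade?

6

Comparing a few candidate routes:
Tauranga -> Auckland -> Nelson -> Napier -> Queenstown: max(8, 8, 7, 7) = 8
Tauranga -> Napier -> Queenstown: max(1, 7) = 7
Tauranga -> Napier -> Nelson -> Auckland -> Dunedin -> Hamilton -> Queenstown: max(1, 7, 8, 3, 4, 4) = 8
Tauranga -> Nelson -> Dunedin -> Hamilton -> Queenstown: max(6, 6, 4, 4) = 6
Tauranga -> Napier -> Nelson -> Dunedin -> Hamilton -> Queenstown: max(1, 7, 6, 4, 4) = 7
Tauranga -> Nelson -> Napier -> Queenstown: max(6, 7, 7) = 7
Best route has worst link 6%.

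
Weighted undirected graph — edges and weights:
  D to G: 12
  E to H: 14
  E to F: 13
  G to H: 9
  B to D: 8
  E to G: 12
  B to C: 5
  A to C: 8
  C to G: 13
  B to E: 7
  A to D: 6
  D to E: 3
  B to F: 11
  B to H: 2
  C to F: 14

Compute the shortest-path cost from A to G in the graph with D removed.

Comparing a few candidate routes:
A -> C -> B -> H -> E -> G: 8 + 5 + 2 + 14 + 12 = 41
A -> C -> B -> H -> G: 8 + 5 + 2 + 9 = 24
A -> C -> G: 8 + 13 = 21
A -> C -> B -> E -> G: 8 + 5 + 7 + 12 = 32
Shortest: 21.

21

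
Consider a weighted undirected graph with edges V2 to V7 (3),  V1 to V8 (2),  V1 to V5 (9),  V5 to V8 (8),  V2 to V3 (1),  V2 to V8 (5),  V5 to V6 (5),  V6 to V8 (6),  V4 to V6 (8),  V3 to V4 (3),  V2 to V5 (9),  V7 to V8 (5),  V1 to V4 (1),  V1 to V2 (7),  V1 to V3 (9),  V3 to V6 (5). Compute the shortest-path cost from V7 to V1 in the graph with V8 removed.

8

A few of the V7→V1 routes:
V7 -> V2 -> V3 -> V6 -> V5 -> V1: 3 + 1 + 5 + 5 + 9 = 23
V7 -> V2 -> V3 -> V4 -> V1: 3 + 1 + 3 + 1 = 8
V7 -> V2 -> V1: 3 + 7 = 10
V7 -> V2 -> V3 -> V1: 3 + 1 + 9 = 13
V7 -> V2 -> V5 -> V1: 3 + 9 + 9 = 21
V7 -> V2 -> V3 -> V6 -> V4 -> V1: 3 + 1 + 5 + 8 + 1 = 18
The minimum is 8.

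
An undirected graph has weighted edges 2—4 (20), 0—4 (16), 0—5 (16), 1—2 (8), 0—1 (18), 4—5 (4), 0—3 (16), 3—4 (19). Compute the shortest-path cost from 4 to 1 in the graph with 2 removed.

Paths from 4 to 1 avoiding 2:
4-5-0-1: 4 + 16 + 18 = 38
4-0-1: 16 + 18 = 34
4-3-0-1: 19 + 16 + 18 = 53
Shortest: 34.

34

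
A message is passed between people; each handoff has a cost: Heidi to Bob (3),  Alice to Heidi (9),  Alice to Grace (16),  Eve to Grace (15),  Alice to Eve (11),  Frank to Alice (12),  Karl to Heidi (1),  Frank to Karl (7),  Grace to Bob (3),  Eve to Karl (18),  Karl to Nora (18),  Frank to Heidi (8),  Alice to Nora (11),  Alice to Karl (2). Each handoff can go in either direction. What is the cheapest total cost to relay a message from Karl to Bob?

Comparing a few candidate routes:
Karl-Heidi-Bob: 1 + 3 = 4
Karl-Frank-Heidi-Bob: 7 + 8 + 3 = 18
Karl-Alice-Grace-Bob: 2 + 16 + 3 = 21
Karl-Alice-Heidi-Bob: 2 + 9 + 3 = 14
Karl-Alice-Frank-Heidi-Bob: 2 + 12 + 8 + 3 = 25
Best route has total 4.

4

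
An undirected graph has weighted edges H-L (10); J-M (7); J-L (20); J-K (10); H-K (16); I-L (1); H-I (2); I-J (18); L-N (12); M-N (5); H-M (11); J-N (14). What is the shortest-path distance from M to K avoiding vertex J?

Candidate routes:
M → H → K: 11 + 16 = 27
M → N → L → H → K: 5 + 12 + 10 + 16 = 43
M → N → L → I → H → K: 5 + 12 + 1 + 2 + 16 = 36
Best route has total 27.

27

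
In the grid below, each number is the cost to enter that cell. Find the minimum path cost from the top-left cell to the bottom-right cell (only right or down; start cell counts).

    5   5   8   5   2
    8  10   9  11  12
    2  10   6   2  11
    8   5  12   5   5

43

Path r0c0 -> r1c0 -> r2c0 -> r2c1 -> r2c2 -> r2c3 -> r3c3 -> r3c4: 5 + 8 + 2 + 10 + 6 + 2 + 5 + 5 = 43.
For comparison, the top-then-right route costs 53.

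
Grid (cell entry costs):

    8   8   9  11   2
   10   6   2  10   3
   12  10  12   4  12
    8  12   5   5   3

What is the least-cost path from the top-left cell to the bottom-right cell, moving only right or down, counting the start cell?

Path (0,0) (0,1) (1,1) (1,2) (1,3) (2,3) (3,3) (3,4): 8 + 8 + 6 + 2 + 10 + 4 + 5 + 3 = 46.
For comparison, the top-then-right route costs 56.

46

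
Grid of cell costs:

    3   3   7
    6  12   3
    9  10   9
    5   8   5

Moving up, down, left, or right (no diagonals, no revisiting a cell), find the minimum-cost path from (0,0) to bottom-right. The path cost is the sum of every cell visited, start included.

Take r0c0 -> r0c1 -> r0c2 -> r1c2 -> r2c2 -> r3c2 for a total of 3 + 3 + 7 + 3 + 9 + 5 = 30.

30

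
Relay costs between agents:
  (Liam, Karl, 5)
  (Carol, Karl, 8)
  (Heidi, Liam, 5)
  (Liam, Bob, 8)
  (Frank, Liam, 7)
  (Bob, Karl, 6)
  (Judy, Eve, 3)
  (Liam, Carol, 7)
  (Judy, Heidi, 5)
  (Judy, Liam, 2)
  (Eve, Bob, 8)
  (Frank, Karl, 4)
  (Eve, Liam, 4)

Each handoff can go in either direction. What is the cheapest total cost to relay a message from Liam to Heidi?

A few of the Liam→Heidi routes:
Liam -> Bob -> Eve -> Judy -> Heidi: 8 + 8 + 3 + 5 = 24
Liam -> Judy -> Heidi: 2 + 5 = 7
Liam -> Frank -> Karl -> Bob -> Eve -> Judy -> Heidi: 7 + 4 + 6 + 8 + 3 + 5 = 33
Liam -> Karl -> Bob -> Eve -> Judy -> Heidi: 5 + 6 + 8 + 3 + 5 = 27
Liam -> Heidi: 5
Liam -> Eve -> Judy -> Heidi: 4 + 3 + 5 = 12
Shortest: 5.

5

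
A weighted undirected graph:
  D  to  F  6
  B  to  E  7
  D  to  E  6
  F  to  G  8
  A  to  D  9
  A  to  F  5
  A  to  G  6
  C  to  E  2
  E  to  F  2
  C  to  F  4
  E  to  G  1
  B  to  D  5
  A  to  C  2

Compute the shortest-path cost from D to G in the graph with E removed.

A few of the D→G routes:
D - A - G: 9 + 6 = 15
D - F - A - G: 6 + 5 + 6 = 17
D - F - G: 6 + 8 = 14
Shortest: 14.

14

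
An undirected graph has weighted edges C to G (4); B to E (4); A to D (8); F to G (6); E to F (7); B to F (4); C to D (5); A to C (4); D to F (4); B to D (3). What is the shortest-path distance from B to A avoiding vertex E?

11

Checking several routes:
B → F → D → A: 4 + 4 + 8 = 16
B → D → C → A: 3 + 5 + 4 = 12
B → F → G → C → A: 4 + 6 + 4 + 4 = 18
B → D → F → G → C → A: 3 + 4 + 6 + 4 + 4 = 21
B → F → D → C → A: 4 + 4 + 5 + 4 = 17
B → D → A: 3 + 8 = 11
The minimum is 11.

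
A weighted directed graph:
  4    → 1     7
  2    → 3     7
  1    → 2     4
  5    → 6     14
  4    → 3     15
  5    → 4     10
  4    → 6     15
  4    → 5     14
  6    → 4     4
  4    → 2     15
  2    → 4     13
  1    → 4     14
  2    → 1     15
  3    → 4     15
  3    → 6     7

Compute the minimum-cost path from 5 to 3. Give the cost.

25

Candidate routes:
5→6→4→2→3: 14 + 4 + 15 + 7 = 40
5→6→4→1→2→3: 14 + 4 + 7 + 4 + 7 = 36
5→4→2→3: 10 + 15 + 7 = 32
5→4→3: 10 + 15 = 25
5→4→1→2→3: 10 + 7 + 4 + 7 = 28
5→6→4→3: 14 + 4 + 15 = 33
Best route has total 25.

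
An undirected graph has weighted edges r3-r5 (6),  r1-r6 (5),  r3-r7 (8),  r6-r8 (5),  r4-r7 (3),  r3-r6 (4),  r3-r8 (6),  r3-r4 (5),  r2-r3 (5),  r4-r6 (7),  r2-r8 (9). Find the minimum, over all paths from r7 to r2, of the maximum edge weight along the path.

5

Comparing a few candidate routes:
r7 - r4 - r6 - r3 - r2: max(3, 7, 4, 5) = 7
r7 - r4 - r3 - r2: max(3, 5, 5) = 5
r7 - r3 - r2: max(8, 5) = 8
r7 - r4 - r6 - r8 - r3 - r2: max(3, 7, 5, 6, 5) = 7
The minimum achievable maximum is 5.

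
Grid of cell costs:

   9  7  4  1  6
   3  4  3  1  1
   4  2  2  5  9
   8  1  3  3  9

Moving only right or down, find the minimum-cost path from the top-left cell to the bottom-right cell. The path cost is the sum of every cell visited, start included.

One optimal route is (0,0) → (1,0) → (1,1) → (2,1) → (3,1) → (3,2) → (3,3) → (3,4).
Its cost is 9 + 3 + 4 + 2 + 1 + 3 + 3 + 9 = 34.
For comparison, the top-then-right route costs 46.

34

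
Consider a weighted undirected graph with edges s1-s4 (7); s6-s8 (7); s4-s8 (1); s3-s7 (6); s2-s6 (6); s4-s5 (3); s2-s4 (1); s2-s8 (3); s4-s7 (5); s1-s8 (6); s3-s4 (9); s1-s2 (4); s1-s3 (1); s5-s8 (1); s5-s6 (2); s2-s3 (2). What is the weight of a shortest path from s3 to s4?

3

Checking several routes:
s3-s2-s4: 2 + 1 = 3
s3-s1-s4: 1 + 7 = 8
s3-s1-s2-s4: 1 + 4 + 1 = 6
s3-s2-s8-s4: 2 + 3 + 1 = 6
s3-s1-s8-s4: 1 + 6 + 1 = 8
Best route has total 3.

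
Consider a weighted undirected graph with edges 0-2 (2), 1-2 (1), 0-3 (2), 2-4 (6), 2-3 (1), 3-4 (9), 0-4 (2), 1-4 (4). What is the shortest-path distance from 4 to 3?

4

Comparing a few candidate routes:
4-0-3: 2 + 2 = 4
4-2-3: 6 + 1 = 7
4-1-2-3: 4 + 1 + 1 = 6
4-0-2-3: 2 + 2 + 1 = 5
The minimum is 4.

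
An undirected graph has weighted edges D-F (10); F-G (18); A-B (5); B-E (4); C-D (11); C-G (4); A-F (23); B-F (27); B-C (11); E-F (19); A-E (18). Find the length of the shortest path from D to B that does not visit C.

Routes from D to B avoiding C:
D→F→A→B: 10 + 23 + 5 = 38
D→F→E→A→B: 10 + 19 + 18 + 5 = 52
D→F→E→B: 10 + 19 + 4 = 33
D→F→B: 10 + 27 = 37
D→F→A→E→B: 10 + 23 + 18 + 4 = 55
Best route has total 33.

33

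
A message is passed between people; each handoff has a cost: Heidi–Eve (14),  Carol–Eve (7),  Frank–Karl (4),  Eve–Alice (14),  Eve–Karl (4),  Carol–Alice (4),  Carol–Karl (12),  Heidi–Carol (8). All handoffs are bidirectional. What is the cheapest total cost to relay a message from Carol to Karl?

11

Candidate routes:
Carol→Heidi→Eve→Karl: 8 + 14 + 4 = 26
Carol→Alice→Eve→Karl: 4 + 14 + 4 = 22
Carol→Eve→Karl: 7 + 4 = 11
Carol→Karl: 12
Best route has total 11.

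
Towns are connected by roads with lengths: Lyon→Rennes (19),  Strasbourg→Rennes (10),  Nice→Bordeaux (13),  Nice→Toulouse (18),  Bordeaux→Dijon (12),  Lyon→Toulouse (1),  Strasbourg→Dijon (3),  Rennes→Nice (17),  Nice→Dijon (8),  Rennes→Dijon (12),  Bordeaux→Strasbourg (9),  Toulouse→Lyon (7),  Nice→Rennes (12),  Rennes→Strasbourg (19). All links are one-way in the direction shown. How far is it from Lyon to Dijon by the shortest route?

31

Paths from Lyon to Dijon:
Lyon→Rennes→Nice→Dijon: 19 + 17 + 8 = 44
Lyon→Rennes→Strasbourg→Dijon: 19 + 19 + 3 = 41
Lyon→Rennes→Nice→Bordeaux→Dijon: 19 + 17 + 13 + 12 = 61
Lyon→Rennes→Nice→Bordeaux→Strasbourg→Dijon: 19 + 17 + 13 + 9 + 3 = 61
Lyon→Rennes→Dijon: 19 + 12 = 31
Shortest: 31.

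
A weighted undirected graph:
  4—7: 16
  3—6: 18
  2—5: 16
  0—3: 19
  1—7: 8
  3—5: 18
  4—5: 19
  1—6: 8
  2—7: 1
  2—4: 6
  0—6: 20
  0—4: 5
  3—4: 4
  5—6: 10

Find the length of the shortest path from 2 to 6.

Some routes from 2 to 6:
2→4→3→6: 6 + 4 + 18 = 28
2→5→6: 16 + 10 = 26
2→7→1→6: 1 + 8 + 8 = 17
Best route has total 17.

17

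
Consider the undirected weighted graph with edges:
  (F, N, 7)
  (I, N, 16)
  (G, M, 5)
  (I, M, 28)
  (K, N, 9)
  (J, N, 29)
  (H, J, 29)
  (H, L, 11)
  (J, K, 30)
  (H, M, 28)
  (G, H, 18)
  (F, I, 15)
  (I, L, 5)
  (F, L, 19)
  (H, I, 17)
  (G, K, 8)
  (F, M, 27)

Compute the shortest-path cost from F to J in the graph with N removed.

59

A few of the F→J routes:
F - M - G - K - J: 27 + 5 + 8 + 30 = 70
F - L - I - H - J: 19 + 5 + 17 + 29 = 70
F - L - H - J: 19 + 11 + 29 = 59
F - I - H - J: 15 + 17 + 29 = 61
F - I - L - H - J: 15 + 5 + 11 + 29 = 60
The minimum is 59.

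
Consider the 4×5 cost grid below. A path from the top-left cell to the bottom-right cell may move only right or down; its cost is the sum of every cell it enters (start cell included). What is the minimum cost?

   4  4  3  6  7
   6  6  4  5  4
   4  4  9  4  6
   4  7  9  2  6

One optimal route is (0,0) → (0,1) → (0,2) → (1,2) → (1,3) → (2,3) → (3,3) → (3,4).
Its cost is 4 + 4 + 3 + 4 + 5 + 4 + 2 + 6 = 32.
(Top row then right column would cost 40.)

32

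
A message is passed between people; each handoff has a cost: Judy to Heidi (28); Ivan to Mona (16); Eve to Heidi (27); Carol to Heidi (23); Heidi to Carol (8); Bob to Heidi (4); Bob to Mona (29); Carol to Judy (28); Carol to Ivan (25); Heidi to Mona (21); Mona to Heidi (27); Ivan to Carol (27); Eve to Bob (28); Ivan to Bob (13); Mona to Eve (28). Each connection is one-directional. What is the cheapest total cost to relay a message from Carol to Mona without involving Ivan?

44

Candidate routes:
Carol→Judy→Heidi→Mona: 28 + 28 + 21 = 77
Carol→Heidi→Mona: 23 + 21 = 44
Best route has total 44.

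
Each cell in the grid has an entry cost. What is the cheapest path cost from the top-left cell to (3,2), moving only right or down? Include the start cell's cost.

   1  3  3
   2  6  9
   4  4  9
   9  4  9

24

Cheapest: r0c0 -> r1c0 -> r2c0 -> r2c1 -> r3c1 -> r3c2
  1 + 2 + 4 + 4 + 4 + 9 = 24
For comparison, the top-then-right route costs 34.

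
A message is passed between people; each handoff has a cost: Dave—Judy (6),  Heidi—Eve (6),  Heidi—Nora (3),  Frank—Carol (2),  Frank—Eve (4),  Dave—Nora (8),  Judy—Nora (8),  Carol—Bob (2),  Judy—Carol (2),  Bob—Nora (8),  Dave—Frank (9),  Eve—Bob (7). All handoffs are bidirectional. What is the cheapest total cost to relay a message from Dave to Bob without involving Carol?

Comparing a few candidate routes:
Dave -> Nora -> Bob: 8 + 8 = 16
Dave -> Frank -> Eve -> Bob: 9 + 4 + 7 = 20
Dave -> Nora -> Heidi -> Eve -> Bob: 8 + 3 + 6 + 7 = 24
Dave -> Judy -> Nora -> Bob: 6 + 8 + 8 = 22
The minimum is 16.

16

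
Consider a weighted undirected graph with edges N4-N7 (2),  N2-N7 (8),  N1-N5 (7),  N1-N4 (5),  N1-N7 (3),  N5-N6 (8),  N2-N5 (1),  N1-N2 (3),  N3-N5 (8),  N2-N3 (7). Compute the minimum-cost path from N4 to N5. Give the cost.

9

Checking several routes:
N4-N1-N2-N5: 5 + 3 + 1 = 9
N4-N7-N2-N5: 2 + 8 + 1 = 11
N4-N7-N1-N2-N5: 2 + 3 + 3 + 1 = 9
N4-N7-N1-N5: 2 + 3 + 7 = 12
The minimum is 9.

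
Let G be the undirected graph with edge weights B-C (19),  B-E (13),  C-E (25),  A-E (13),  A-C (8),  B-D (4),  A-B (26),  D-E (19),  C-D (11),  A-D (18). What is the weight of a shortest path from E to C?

Some routes from E to C:
E-B-C: 13 + 19 = 32
E-B-D-C: 13 + 4 + 11 = 28
E-C: 25
E-A-C: 13 + 8 = 21
E-D-C: 19 + 11 = 30
Best route has total 21.

21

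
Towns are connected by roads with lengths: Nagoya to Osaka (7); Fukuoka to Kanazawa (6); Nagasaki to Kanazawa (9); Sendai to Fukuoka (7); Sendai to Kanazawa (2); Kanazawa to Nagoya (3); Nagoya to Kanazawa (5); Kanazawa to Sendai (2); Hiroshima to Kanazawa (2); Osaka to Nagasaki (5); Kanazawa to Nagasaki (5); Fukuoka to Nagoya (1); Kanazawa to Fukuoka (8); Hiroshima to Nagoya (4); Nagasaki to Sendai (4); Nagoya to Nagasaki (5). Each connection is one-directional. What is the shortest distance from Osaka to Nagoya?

Checking several routes:
Osaka→Nagasaki→Sendai→Fukuoka→Nagoya: 5 + 4 + 7 + 1 = 17
Osaka→Nagasaki→Kanazawa→Fukuoka→Nagoya: 5 + 9 + 8 + 1 = 23
Osaka→Nagasaki→Sendai→Kanazawa→Fukuoka→Nagoya: 5 + 4 + 2 + 8 + 1 = 20
Osaka→Nagasaki→Sendai→Kanazawa→Nagoya: 5 + 4 + 2 + 3 = 14
Osaka→Nagasaki→Kanazawa→Nagoya: 5 + 9 + 3 = 17
Shortest: 14.

14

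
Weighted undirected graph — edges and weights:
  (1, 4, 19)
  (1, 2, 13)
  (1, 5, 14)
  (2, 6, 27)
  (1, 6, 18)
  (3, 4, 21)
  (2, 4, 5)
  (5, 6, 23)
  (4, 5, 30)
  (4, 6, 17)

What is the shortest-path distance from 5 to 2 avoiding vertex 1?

Paths from 5 to 2 avoiding 1:
5→6→4→2: 23 + 17 + 5 = 45
5→4→6→2: 30 + 17 + 27 = 74
5→4→2: 30 + 5 = 35
5→6→2: 23 + 27 = 50
Best route has total 35.

35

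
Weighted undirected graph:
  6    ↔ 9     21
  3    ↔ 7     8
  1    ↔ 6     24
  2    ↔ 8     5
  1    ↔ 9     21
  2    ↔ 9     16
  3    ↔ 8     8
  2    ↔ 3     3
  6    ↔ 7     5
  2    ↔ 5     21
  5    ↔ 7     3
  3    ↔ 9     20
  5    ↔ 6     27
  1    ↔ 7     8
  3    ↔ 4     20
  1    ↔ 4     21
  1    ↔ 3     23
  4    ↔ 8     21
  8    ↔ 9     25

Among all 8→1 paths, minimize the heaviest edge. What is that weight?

8

A few of the 8→1 routes:
8 -> 2 -> 9 -> 3 -> 7 -> 1: max(5, 16, 20, 8, 8) = 20
8 -> 2 -> 3 -> 7 -> 1: max(5, 3, 8, 8) = 8
8 -> 3 -> 7 -> 1: max(8, 8, 8) = 8
Smallest bottleneck: 8.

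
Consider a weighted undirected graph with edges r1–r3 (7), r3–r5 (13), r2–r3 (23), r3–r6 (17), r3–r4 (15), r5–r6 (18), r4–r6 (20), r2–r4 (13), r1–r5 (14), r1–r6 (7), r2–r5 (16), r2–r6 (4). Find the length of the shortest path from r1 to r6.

Some routes from r1 to r6:
r1 -> r5 -> r2 -> r6: 14 + 16 + 4 = 34
r1 -> r6: 7
r1 -> r5 -> r6: 14 + 18 = 32
r1 -> r3 -> r6: 7 + 17 = 24
Best route has total 7.

7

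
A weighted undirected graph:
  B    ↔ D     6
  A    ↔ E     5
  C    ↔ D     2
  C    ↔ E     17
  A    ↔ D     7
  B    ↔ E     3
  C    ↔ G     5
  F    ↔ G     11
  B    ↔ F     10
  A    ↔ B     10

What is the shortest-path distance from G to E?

16

A few of the G→E routes:
G→C→D→B→E: 5 + 2 + 6 + 3 = 16
G→C→D→A→E: 5 + 2 + 7 + 5 = 19
G→C→E: 5 + 17 = 22
G→F→B→E: 11 + 10 + 3 = 24
Shortest: 16.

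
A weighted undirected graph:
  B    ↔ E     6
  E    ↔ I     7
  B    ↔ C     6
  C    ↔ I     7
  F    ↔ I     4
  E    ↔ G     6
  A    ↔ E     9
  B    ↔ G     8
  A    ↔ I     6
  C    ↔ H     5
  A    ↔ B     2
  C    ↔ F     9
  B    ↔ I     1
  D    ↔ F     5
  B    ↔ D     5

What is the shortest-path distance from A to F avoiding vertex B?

10

Candidate routes:
A - I - F: 6 + 4 = 10
A - E - I - F: 9 + 7 + 4 = 20
A - I - C - F: 6 + 7 + 9 = 22
A - E - I - C - F: 9 + 7 + 7 + 9 = 32
Shortest: 10.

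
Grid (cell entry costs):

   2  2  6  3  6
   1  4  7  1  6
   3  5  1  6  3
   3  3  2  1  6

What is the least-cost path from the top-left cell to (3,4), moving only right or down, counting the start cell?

21

Path r0c0 -> r1c0 -> r2c0 -> r2c1 -> r2c2 -> r3c2 -> r3c3 -> r3c4: 2 + 1 + 3 + 5 + 1 + 2 + 1 + 6 = 21.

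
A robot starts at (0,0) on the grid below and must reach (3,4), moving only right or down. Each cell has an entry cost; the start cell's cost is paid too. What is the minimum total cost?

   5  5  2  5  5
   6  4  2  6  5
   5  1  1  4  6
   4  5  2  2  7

Take (0,0)→(0,1)→(0,2)→(1,2)→(2,2)→(3,2)→(3,3)→(3,4) for a total of 5 + 5 + 2 + 2 + 1 + 2 + 2 + 7 = 26.

26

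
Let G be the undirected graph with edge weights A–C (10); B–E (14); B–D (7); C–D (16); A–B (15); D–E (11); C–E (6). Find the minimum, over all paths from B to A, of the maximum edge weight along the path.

Routes from B to A:
B → D → C → A: max(7, 16, 10) = 16
B → D → E → C → A: max(7, 11, 6, 10) = 11
B → E → D → C → A: max(14, 11, 16, 10) = 16
B → A: max(15) = 15
B → E → C → A: max(14, 6, 10) = 14
Best route has worst link 11.

11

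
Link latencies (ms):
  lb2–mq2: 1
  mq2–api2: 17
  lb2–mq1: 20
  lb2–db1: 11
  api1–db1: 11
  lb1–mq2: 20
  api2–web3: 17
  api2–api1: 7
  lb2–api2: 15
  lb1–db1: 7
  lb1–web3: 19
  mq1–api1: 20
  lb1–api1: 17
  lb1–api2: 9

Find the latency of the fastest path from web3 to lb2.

32

Checking several routes:
web3 -> api2 -> mq2 -> lb2: 17 + 17 + 1 = 35
web3 -> lb1 -> db1 -> lb2: 19 + 7 + 11 = 37
web3 -> lb1 -> api2 -> lb2: 19 + 9 + 15 = 43
web3 -> lb1 -> mq2 -> lb2: 19 + 20 + 1 = 40
web3 -> api2 -> lb1 -> db1 -> lb2: 17 + 9 + 7 + 11 = 44
web3 -> api2 -> lb2: 17 + 15 = 32
The minimum is 32 ms.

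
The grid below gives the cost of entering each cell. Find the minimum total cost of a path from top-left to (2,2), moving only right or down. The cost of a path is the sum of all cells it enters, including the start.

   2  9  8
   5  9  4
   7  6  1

21

One optimal route is (0,0) -> (1,0) -> (1,1) -> (1,2) -> (2,2).
Its cost is 2 + 5 + 9 + 4 + 1 = 21.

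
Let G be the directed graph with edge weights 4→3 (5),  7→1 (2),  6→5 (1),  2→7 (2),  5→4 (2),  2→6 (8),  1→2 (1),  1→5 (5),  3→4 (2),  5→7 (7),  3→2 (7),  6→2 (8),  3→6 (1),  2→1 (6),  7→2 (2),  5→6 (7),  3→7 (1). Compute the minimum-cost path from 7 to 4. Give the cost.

9

Comparing a few candidate routes:
7 -> 1 -> 2 -> 6 -> 5 -> 4: 2 + 1 + 8 + 1 + 2 = 14
7 -> 2 -> 6 -> 5 -> 4: 2 + 8 + 1 + 2 = 13
7 -> 1 -> 5 -> 4: 2 + 5 + 2 = 9
Shortest: 9.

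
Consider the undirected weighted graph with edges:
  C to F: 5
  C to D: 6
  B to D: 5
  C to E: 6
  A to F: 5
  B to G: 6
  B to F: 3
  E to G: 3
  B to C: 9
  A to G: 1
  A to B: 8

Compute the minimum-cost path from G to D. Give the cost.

11

Some routes from G to D:
G - A - F - B - D: 1 + 5 + 3 + 5 = 14
G - A - B - D: 1 + 8 + 5 = 14
G - B - F - C - D: 6 + 3 + 5 + 6 = 20
G - B - D: 6 + 5 = 11
G - A - F - C - D: 1 + 5 + 5 + 6 = 17
G - E - C - D: 3 + 6 + 6 = 15
Shortest: 11.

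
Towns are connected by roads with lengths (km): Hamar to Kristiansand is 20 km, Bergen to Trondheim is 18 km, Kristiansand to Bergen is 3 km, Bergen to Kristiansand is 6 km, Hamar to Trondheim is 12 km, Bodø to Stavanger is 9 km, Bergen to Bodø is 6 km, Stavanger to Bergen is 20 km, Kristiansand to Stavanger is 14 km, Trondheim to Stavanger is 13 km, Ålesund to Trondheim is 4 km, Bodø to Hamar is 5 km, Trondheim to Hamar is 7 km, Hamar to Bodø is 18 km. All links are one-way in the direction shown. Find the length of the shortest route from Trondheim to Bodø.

25

Some routes from Trondheim to Bodø:
Trondheim→Hamar→Kristiansand→Bergen→Bodø: 7 + 20 + 3 + 6 = 36
Trondheim→Stavanger→Bergen→Bodø: 13 + 20 + 6 = 39
Trondheim→Hamar→Bodø: 7 + 18 = 25
The minimum is 25 km.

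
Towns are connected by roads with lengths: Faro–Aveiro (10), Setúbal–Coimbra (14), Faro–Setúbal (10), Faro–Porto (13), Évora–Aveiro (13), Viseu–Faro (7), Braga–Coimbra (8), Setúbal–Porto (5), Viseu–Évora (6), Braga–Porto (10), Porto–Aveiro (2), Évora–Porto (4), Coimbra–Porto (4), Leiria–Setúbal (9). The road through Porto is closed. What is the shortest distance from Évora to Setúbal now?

23

Routes from Évora to Setúbal avoiding Porto:
Évora-Viseu-Faro-Setúbal: 6 + 7 + 10 = 23
Évora-Aveiro-Faro-Setúbal: 13 + 10 + 10 = 33
Best route has total 23.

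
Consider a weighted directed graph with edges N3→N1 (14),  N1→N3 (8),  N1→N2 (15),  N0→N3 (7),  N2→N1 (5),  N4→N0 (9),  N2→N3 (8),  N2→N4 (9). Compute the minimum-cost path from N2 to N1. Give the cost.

Paths from N2 to N1:
N2→N4→N0→N3→N1: 9 + 9 + 7 + 14 = 39
N2→N3→N1: 8 + 14 = 22
N2→N1: 5
Best route has total 5.

5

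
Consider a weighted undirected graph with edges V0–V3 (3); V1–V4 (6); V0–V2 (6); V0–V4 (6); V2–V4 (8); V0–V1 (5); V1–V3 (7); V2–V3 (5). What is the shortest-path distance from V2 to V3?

5

A few of the V2→V3 routes:
V2 → V0 → V3: 6 + 3 = 9
V2 → V4 → V0 → V3: 8 + 6 + 3 = 17
V2 → V3: 5
The minimum is 5.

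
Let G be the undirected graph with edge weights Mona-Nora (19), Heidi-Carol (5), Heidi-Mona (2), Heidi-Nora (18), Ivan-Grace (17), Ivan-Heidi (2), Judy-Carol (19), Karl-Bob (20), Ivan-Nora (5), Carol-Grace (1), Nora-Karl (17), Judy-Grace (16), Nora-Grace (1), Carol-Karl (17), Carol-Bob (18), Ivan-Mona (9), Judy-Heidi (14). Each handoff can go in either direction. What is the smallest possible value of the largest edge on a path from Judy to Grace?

Some routes from Judy to Grace:
Judy-Heidi-Ivan-Nora-Grace: max(14, 2, 5, 1) = 14
Judy-Heidi-Carol-Grace: max(14, 5, 1) = 14
Judy-Heidi-Mona-Ivan-Nora-Grace: max(14, 2, 9, 5, 1) = 14
Judy-Grace: max(16) = 16
Smallest bottleneck: 14.

14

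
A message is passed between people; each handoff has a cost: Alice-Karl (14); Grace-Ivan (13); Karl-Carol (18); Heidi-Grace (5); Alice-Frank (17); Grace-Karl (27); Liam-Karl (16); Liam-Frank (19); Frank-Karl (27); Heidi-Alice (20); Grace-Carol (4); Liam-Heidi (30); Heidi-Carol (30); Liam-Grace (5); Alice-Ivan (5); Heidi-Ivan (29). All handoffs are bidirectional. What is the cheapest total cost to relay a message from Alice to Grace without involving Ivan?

A few of the Alice→Grace routes:
Alice-Karl-Carol-Grace: 14 + 18 + 4 = 36
Alice-Frank-Liam-Grace: 17 + 19 + 5 = 41
Alice-Heidi-Grace: 20 + 5 = 25
Alice-Karl-Liam-Grace: 14 + 16 + 5 = 35
The minimum is 25.

25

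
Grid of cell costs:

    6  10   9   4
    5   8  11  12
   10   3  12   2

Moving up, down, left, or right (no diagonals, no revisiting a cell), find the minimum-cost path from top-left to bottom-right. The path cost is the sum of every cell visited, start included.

36

Best path: (0,0) -> (1,0) -> (1,1) -> (2,1) -> (2,2) -> (2,3)
Cost: 6 + 5 + 8 + 3 + 12 + 2 = 36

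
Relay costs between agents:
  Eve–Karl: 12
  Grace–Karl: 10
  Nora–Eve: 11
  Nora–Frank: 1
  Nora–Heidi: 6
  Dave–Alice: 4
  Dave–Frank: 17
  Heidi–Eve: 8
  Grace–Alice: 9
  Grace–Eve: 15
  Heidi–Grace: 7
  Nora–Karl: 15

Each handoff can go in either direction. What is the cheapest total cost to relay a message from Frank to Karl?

Some routes from Frank to Karl:
Frank→Nora→Heidi→Grace→Karl: 1 + 6 + 7 + 10 = 24
Frank→Nora→Eve→Karl: 1 + 11 + 12 = 24
Frank→Nora→Karl: 1 + 15 = 16
The minimum is 16.

16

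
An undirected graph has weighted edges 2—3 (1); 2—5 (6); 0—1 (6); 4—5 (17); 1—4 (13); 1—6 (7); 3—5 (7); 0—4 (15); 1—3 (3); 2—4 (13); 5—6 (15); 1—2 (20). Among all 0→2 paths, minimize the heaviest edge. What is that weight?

A few of the 0→2 routes:
0 → 1 → 4 → 2: max(6, 13, 13) = 13
0 → 1 → 3 → 2: max(6, 3, 1) = 6
0 → 1 → 3 → 5 → 2: max(6, 3, 7, 6) = 7
0 → 4 → 2: max(15, 13) = 15
0 → 4 → 1 → 6 → 5 → 3 → 2: max(15, 13, 7, 15, 7, 1) = 15
0 → 4 → 1 → 6 → 5 → 2: max(15, 13, 7, 15, 6) = 15
Smallest bottleneck: 6.

6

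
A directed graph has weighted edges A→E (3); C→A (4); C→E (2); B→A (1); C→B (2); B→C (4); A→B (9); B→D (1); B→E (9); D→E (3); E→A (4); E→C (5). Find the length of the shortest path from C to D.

Paths from C to D:
C-E-A-B-D: 2 + 4 + 9 + 1 = 16
C-B-D: 2 + 1 = 3
C-A-B-D: 4 + 9 + 1 = 14
Shortest: 3.

3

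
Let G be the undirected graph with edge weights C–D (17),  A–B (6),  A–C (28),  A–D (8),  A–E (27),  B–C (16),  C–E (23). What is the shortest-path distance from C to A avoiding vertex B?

Candidate routes:
C - E - A: 23 + 27 = 50
C - D - A: 17 + 8 = 25
C - A: 28
Shortest: 25.

25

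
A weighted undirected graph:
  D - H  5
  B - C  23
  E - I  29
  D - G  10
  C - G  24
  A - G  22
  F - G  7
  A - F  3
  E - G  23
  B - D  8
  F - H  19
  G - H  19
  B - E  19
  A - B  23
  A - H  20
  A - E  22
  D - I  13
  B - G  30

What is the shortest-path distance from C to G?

A few of the C→G routes:
C-B-D-G: 23 + 8 + 10 = 41
C-G: 24
C-B-G: 23 + 30 = 53
C-B-D-H-G: 23 + 8 + 5 + 19 = 55
C-B-A-F-G: 23 + 23 + 3 + 7 = 56
Best route has total 24.

24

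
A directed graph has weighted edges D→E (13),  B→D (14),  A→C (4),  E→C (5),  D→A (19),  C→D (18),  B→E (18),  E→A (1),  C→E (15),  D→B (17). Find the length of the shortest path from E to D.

23

Routes from E to D:
E-A-C-D: 1 + 4 + 18 = 23
E-C-D: 5 + 18 = 23
The minimum is 23.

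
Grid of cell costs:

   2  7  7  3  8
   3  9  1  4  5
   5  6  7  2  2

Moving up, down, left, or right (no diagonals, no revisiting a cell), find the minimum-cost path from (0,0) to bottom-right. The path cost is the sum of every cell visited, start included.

23

One optimal route is (0,0)→(1,0)→(1,1)→(1,2)→(1,3)→(2,3)→(2,4).
Its cost is 2 + 3 + 9 + 1 + 4 + 2 + 2 = 23.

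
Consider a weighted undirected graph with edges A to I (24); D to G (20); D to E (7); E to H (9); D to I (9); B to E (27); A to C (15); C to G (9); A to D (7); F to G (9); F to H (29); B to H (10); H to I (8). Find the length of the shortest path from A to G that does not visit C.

Checking several routes:
A → I → H → E → D → G: 24 + 8 + 9 + 7 + 20 = 68
A → D → I → H → F → G: 7 + 9 + 8 + 29 + 9 = 62
A → D → E → H → F → G: 7 + 7 + 9 + 29 + 9 = 61
A → D → G: 7 + 20 = 27
A → I → D → G: 24 + 9 + 20 = 53
Shortest: 27.

27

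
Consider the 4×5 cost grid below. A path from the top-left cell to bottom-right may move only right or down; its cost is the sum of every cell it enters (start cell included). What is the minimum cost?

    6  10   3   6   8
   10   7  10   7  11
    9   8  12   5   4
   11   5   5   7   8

Take (0,0)→(0,1)→(0,2)→(0,3)→(1,3)→(2,3)→(2,4)→(3,4) for a total of 6 + 10 + 3 + 6 + 7 + 5 + 4 + 8 = 49.

49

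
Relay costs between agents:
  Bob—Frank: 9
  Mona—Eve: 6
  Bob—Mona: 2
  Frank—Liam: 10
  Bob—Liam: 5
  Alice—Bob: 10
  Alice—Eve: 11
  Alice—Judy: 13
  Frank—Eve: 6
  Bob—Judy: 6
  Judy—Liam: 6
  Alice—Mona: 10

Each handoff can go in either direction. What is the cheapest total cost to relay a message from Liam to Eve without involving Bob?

Routes from Liam to Eve avoiding Bob:
Liam→Judy→Alice→Eve: 6 + 13 + 11 = 30
Liam→Frank→Eve: 10 + 6 = 16
Liam→Judy→Alice→Mona→Eve: 6 + 13 + 10 + 6 = 35
Shortest: 16.

16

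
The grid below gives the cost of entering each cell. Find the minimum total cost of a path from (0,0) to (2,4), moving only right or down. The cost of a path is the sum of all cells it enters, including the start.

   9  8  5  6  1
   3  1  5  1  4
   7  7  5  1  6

26

Best path: r0c0 r1c0 r1c1 r1c2 r1c3 r2c3 r2c4
Cost: 9 + 3 + 1 + 5 + 1 + 1 + 6 = 26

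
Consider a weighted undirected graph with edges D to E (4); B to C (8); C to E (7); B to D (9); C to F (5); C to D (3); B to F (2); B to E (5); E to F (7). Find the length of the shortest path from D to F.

8

Checking several routes:
D-E-C-F: 4 + 7 + 5 = 16
D-C-B-F: 3 + 8 + 2 = 13
D-B-F: 9 + 2 = 11
D-C-F: 3 + 5 = 8
D-E-B-F: 4 + 5 + 2 = 11
D-E-F: 4 + 7 = 11
The minimum is 8.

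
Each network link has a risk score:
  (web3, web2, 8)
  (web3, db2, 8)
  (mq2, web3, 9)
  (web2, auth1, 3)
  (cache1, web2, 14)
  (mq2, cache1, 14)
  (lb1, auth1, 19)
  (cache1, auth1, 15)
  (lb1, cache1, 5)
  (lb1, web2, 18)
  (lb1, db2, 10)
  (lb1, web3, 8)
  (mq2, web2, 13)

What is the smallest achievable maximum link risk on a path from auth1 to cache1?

8

A few of the auth1→cache1 routes:
auth1 → web2 → web3 → db2 → lb1 → cache1: max(3, 8, 8, 10, 5) = 10
auth1 → web2 → web3 → lb1 → cache1: max(3, 8, 8, 5) = 8
auth1 → web2 → mq2 → web3 → lb1 → cache1: max(3, 13, 9, 8, 5) = 13
Best route has worst link 8.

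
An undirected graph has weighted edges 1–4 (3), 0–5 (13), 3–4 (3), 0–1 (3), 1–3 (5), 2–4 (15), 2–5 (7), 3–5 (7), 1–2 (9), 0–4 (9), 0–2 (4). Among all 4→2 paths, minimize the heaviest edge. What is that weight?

4

Some routes from 4 to 2:
4 -> 3 -> 5 -> 2: max(3, 7, 7) = 7
4 -> 1 -> 0 -> 2: max(3, 3, 4) = 4
4 -> 3 -> 1 -> 0 -> 2: max(3, 5, 3, 4) = 5
4 -> 0 -> 1 -> 3 -> 5 -> 2: max(9, 3, 5, 7, 7) = 9
4 -> 3 -> 1 -> 2: max(3, 5, 9) = 9
4 -> 1 -> 3 -> 5 -> 2: max(3, 5, 7, 7) = 7
Best route has worst link 4.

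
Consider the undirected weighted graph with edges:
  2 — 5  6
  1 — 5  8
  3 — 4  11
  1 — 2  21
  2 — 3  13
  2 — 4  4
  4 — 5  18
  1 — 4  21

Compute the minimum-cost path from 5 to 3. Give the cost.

A few of the 5→3 routes:
5 -> 4 -> 3: 18 + 11 = 29
5 -> 2 -> 4 -> 3: 6 + 4 + 11 = 21
5 -> 2 -> 3: 6 + 13 = 19
Shortest: 19.

19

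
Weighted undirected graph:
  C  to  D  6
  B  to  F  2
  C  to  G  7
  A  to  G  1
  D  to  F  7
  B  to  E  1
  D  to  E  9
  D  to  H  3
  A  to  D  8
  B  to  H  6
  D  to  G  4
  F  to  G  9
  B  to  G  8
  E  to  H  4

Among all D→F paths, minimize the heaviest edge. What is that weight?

Comparing a few candidate routes:
D-C-G-B-F: max(6, 7, 8, 2) = 8
D-H-B-F: max(3, 6, 2) = 6
D-F: max(7) = 7
D-H-E-B-F: max(3, 4, 1, 2) = 4
D-A-G-B-F: max(8, 1, 8, 2) = 8
The minimum achievable maximum is 4.

4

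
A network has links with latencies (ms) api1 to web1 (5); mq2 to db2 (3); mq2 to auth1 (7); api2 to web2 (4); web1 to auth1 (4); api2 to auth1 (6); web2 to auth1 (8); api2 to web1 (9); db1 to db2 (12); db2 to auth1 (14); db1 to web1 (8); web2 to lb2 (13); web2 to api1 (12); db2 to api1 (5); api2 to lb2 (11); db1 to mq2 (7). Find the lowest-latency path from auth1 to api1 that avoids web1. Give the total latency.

Candidate routes:
auth1 → api2 → lb2 → web2 → api1: 6 + 11 + 13 + 12 = 42
auth1 → mq2 → db2 → api1: 7 + 3 + 5 = 15
auth1 → db2 → api1: 14 + 5 = 19
auth1 → web2 → api1: 8 + 12 = 20
auth1 → api2 → web2 → api1: 6 + 4 + 12 = 22
auth1 → mq2 → db1 → db2 → api1: 7 + 7 + 12 + 5 = 31
Shortest: 15 ms.

15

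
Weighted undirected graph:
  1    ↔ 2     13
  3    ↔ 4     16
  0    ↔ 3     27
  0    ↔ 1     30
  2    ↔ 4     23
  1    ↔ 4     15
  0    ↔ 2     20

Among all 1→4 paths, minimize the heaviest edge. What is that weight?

A few of the 1→4 routes:
1 → 4: max(15) = 15
1 → 0 → 3 → 4: max(30, 27, 16) = 30
1 → 2 → 0 → 3 → 4: max(13, 20, 27, 16) = 27
1 → 2 → 4: max(13, 23) = 23
Smallest bottleneck: 15.

15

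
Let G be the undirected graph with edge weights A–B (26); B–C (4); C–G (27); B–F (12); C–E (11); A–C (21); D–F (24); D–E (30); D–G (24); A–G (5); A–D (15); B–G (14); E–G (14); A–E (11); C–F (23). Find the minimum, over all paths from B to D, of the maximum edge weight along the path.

A few of the B→D routes:
B → C → E → A → D: max(4, 11, 11, 15) = 15
B → C → E → G → A → D: max(4, 11, 14, 5, 15) = 15
B → G → A → D: max(14, 5, 15) = 15
B → C → A → D: max(4, 21, 15) = 21
B → G → E → A → D: max(14, 14, 11, 15) = 15
Smallest bottleneck: 15.

15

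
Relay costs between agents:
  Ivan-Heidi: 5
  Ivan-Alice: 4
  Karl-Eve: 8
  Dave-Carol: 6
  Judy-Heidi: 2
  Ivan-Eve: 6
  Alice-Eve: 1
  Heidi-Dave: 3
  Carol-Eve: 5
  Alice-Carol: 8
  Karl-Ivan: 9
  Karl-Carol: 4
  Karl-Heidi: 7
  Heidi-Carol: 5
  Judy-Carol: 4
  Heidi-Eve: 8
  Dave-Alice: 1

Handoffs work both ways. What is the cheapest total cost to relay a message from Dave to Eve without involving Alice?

11

Checking several routes:
Dave - Heidi - Carol - Eve: 3 + 5 + 5 = 13
Dave - Heidi - Eve: 3 + 8 = 11
Dave - Heidi - Ivan - Eve: 3 + 5 + 6 = 14
Dave - Carol - Eve: 6 + 5 = 11
Shortest: 11.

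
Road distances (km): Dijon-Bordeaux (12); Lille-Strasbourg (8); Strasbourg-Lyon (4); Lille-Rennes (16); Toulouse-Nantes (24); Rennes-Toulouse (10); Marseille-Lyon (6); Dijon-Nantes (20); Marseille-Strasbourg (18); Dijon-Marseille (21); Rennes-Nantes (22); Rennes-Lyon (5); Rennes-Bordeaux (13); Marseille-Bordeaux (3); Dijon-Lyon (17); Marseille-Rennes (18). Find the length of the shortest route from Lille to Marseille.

Comparing a few candidate routes:
Lille -> Strasbourg -> Lyon -> Marseille: 8 + 4 + 6 = 18
Lille -> Rennes -> Lyon -> Marseille: 16 + 5 + 6 = 27
Lille -> Rennes -> Bordeaux -> Marseille: 16 + 13 + 3 = 32
Lille -> Strasbourg -> Lyon -> Rennes -> Bordeaux -> Marseille: 8 + 4 + 5 + 13 + 3 = 33
Lille -> Strasbourg -> Marseille: 8 + 18 = 26
The minimum is 18 km.

18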